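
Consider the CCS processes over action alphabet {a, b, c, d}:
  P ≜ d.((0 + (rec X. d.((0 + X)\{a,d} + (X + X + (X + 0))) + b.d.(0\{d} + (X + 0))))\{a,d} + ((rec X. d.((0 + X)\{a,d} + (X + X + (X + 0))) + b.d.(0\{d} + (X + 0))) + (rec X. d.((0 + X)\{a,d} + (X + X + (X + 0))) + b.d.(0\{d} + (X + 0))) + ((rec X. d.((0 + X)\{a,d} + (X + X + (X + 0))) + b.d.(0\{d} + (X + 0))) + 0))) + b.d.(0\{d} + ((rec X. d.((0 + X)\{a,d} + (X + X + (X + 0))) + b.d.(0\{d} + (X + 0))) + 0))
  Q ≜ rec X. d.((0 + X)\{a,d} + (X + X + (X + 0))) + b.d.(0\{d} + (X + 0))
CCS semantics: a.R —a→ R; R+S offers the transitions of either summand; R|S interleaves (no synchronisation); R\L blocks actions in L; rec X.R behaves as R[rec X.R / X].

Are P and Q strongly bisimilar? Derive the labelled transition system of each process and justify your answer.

bisimilar

P's transition system — 5 states:
  p0 = d.((0 + (rec X. d.((0 + X)\{a,d} + (X + X + (X + 0))) + b.d.(0\{d} + (X + 0))))\{a,d} + ((rec X. d.((0 + X)\{a,d} + (X + X + (X + 0))) + b.d.(0\{d} + (X + 0))) + (rec X. d.((0 + X)\{a,d} + (X + X + (X + 0))) + b.d.(0\{d} + (X + 0))) + ((rec X. d.((0 + X)\{a,d} + (X + X + (X + 0))) + b.d.(0\{d} + (X + 0))) + 0))) + b.d.(0\{d} + ((rec X. d.((0 + X)\{a,d} + (X + X + (X + 0))) + b.d.(0\{d} + (X + 0))) + 0)) ⊢ -b-> p1, -d-> p2
  p1 = d.(0\{d} + ((rec X. d.((0 + X)\{a,d} + (X + X + (X + 0))) + b.d.(0\{d} + (X + 0))) + 0)) ⊢ -d-> p3
  p2 = (0 + (rec X. d.((0 + X)\{a,d} + (X + X + (X + 0))) + b.d.(0\{d} + (X + 0))))\{a,d} + ((rec X. d.((0 + X)\{a,d} + (X + X + (X + 0))) + b.d.(0\{d} + (X + 0))) + (rec X. d.((0 + X)\{a,d} + (X + X + (X + 0))) + b.d.(0\{d} + (X + 0))) + ((rec X. d.((0 + X)\{a,d} + (X + X + (X + 0))) + b.d.(0\{d} + (X + 0))) + 0)) ⊢ -b-> p1, -b-> p4, -d-> p2
  p3 = 0\{d} + ((rec X. d.((0 + X)\{a,d} + (X + X + (X + 0))) + b.d.(0\{d} + (X + 0))) + 0) ⊢ -b-> p1, -d-> p2
  p4 = (d.(0\{d} + ((rec X. d.((0 + X)\{a,d} + (X + X + (X + 0))) + b.d.(0\{d} + (X + 0))) + 0)))\{a,d} ⊢ stopped
Q's transition system — 5 states:
  q0 = rec X. d.((0 + X)\{a,d} + (X + X + (X + 0))) + b.d.(0\{d} + (X + 0)) ⊢ -b-> q1, -d-> q2
  q1 = d.(0\{d} + ((rec X. d.((0 + X)\{a,d} + (X + X + (X + 0))) + b.d.(0\{d} + (X + 0))) + 0)) ⊢ -d-> q3
  q2 = (0 + (rec X. d.((0 + X)\{a,d} + (X + X + (X + 0))) + b.d.(0\{d} + (X + 0))))\{a,d} + ((rec X. d.((0 + X)\{a,d} + (X + X + (X + 0))) + b.d.(0\{d} + (X + 0))) + (rec X. d.((0 + X)\{a,d} + (X + X + (X + 0))) + b.d.(0\{d} + (X + 0))) + ((rec X. d.((0 + X)\{a,d} + (X + X + (X + 0))) + b.d.(0\{d} + (X + 0))) + 0)) ⊢ -b-> q1, -b-> q4, -d-> q2
  q3 = 0\{d} + ((rec X. d.((0 + X)\{a,d} + (X + X + (X + 0))) + b.d.(0\{d} + (X + 0))) + 0) ⊢ -b-> q1, -d-> q2
  q4 = (d.(0\{d} + ((rec X. d.((0 + X)\{a,d} + (X + X + (X + 0))) + b.d.(0\{d} + (X + 0))) + 0)))\{a,d} ⊢ stopped
Bisimilarity quotient blocks:
  B0 = {p0, p3, q0, q3}
  B1 = {p1, q1}
  B2 = {p2, q2}
  B3 = {p4, q4}
p0 ∈ B0, q0 ∈ B0 → same block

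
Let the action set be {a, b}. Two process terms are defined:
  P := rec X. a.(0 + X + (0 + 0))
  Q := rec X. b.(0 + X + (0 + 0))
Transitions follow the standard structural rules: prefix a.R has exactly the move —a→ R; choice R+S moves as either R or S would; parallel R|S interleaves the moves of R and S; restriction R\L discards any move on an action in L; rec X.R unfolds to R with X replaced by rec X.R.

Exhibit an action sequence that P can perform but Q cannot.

LTS(P): 2 reachable states
  p0 = rec X. a.(0 + X + (0 + 0)) → --a--▸ p1
  p1 = 0 + (rec X. a.(0 + X + (0 + 0))) + (0 + 0) → --a--▸ p1
LTS(Q): 2 reachable states
  q0 = rec X. b.(0 + X + (0 + 0)) → --b--▸ q1
  q1 = 0 + (rec X. b.(0 + X + (0 + 0))) + (0 + 0) → --b--▸ q1
Run σ = ⟨a⟩ on P: start {p0}
  after a @ step 1: {p1}
  — P admits the full trace.
Run σ = ⟨a⟩ on Q: start {q0}
  after a @ step 1: no successor for Q

a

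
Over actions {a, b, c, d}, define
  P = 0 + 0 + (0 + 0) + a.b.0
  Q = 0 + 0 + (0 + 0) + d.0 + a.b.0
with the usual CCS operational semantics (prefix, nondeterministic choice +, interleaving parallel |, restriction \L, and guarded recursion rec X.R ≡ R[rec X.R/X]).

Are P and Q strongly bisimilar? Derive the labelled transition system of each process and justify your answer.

LTS(P): 3 reachable states
  u0 = 0 + 0 + (0 + 0) + a.b.0 ⊢ -a-> u1
  u1 = b.0 ⊢ -b-> u2
  u2 = 0 ⊢ stopped
LTS(Q): 3 reachable states
  v0 = 0 + 0 + (0 + 0) + d.0 + a.b.0 ⊢ -a-> v1, -d-> v2
  v1 = b.0 ⊢ -b-> v2
  v2 = 0 ⊢ stopped
Partition-refinement fixed point:
  B0 = {u0}
  B1 = {u1, v1}
  B2 = {u2, v2}
  B3 = {v0}
u0 ∈ B0, v0 ∈ B3 → different blocks

not bisimilar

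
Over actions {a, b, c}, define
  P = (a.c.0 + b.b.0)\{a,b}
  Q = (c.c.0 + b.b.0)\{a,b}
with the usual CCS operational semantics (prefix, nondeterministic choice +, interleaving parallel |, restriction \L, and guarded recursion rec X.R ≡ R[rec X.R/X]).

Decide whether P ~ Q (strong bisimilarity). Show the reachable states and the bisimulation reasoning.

P's transition system — 1 states:
  m0 = (a.c.0 + b.b.0)\{a,b} → stopped
Q's transition system — 3 states:
  n0 = (c.c.0 + b.b.0)\{a,b} → —c→ n1
  n1 = (c.0)\{a,b} → —c→ n2
  n2 = 0\{a,b} → stopped
Coarsest stable partition (strong bisimilarity classes):
  B0 = {m0, n2}
  B1 = {n0}
  B2 = {n1}
m0 ∈ B0, n0 ∈ B1 → different blocks

P ≁ Q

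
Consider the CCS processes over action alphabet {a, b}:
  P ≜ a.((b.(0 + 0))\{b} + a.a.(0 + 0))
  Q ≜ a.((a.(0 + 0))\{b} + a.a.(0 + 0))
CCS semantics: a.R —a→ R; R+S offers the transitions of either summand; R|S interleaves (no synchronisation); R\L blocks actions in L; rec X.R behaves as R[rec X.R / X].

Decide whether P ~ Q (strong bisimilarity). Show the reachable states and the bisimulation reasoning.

not bisimilar

P's transition system — 4 states:
  s0 = a.((b.(0 + 0))\{b} + a.a.(0 + 0)) ⊢ =a=> s1
  s1 = (b.(0 + 0))\{b} + a.a.(0 + 0) ⊢ =a=> s2
  s2 = a.(0 + 0) ⊢ =a=> s3
  s3 = 0 + 0 ⊢ ∅
Q's transition system — 5 states:
  t0 = a.((a.(0 + 0))\{b} + a.a.(0 + 0)) ⊢ =a=> t1
  t1 = (a.(0 + 0))\{b} + a.a.(0 + 0) ⊢ =a=> t2, =a=> t3
  t2 = (0 + 0)\{b} ⊢ ∅
  t3 = a.(0 + 0) ⊢ =a=> t4
  t4 = 0 + 0 ⊢ ∅
Partition-refinement fixed point:
  B0 = {s0}
  B1 = {s1}
  B2 = {s2, t3}
  B3 = {s3, t2, t4}
  B4 = {t0}
  B5 = {t1}
s0 ∈ B0, t0 ∈ B4 → different blocks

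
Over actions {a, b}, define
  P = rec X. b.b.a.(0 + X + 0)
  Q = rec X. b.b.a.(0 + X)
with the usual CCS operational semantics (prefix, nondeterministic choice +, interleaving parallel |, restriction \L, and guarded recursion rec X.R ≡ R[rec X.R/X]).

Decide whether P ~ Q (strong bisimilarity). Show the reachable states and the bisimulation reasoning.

Reachable graph of P (4 states):
  s0 = rec X. b.b.a.(0 + X + 0) :: -b-> s1
  s1 = b.a.(0 + (rec X. b.b.a.(0 + X + 0)) + 0) :: -b-> s2
  s2 = a.(0 + (rec X. b.b.a.(0 + X + 0)) + 0) :: -a-> s3
  s3 = 0 + (rec X. b.b.a.(0 + X + 0)) + 0 :: -b-> s1
Reachable graph of Q (4 states):
  t0 = rec X. b.b.a.(0 + X) :: -b-> t1
  t1 = b.a.(0 + (rec X. b.b.a.(0 + X))) :: -b-> t2
  t2 = a.(0 + (rec X. b.b.a.(0 + X))) :: -a-> t3
  t3 = 0 + (rec X. b.b.a.(0 + X)) :: -b-> t1
Coarsest stable partition (strong bisimilarity classes):
  B0 = {s0, s3, t0, t3}
  B1 = {s1, t1}
  B2 = {s2, t2}
s0 ∈ B0, t0 ∈ B0 → same block

YES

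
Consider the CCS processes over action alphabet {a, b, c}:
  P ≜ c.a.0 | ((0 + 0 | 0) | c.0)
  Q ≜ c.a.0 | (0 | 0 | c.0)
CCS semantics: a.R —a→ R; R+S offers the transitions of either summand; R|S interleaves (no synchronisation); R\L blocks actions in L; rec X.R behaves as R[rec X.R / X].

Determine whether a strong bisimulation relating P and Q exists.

P ~ Q

LTS(P): 6 reachable states
  s0 = c.a.0 | ((0 + 0 | 0) | c.0) → —c→ s1, —c→ s2
  s1 = a.0 | ((0 + 0 | 0) | c.0) → —a→ s3, —c→ s4
  s2 = c.a.0 | ((0 + 0 | 0) | 0) → —c→ s4
  s3 = 0 | ((0 + 0 | 0) | c.0) → —c→ s5
  s4 = a.0 | ((0 + 0 | 0) | 0) → —a→ s5
  s5 = 0 | ((0 + 0 | 0) | 0) → ∅
LTS(Q): 6 reachable states
  t0 = c.a.0 | (0 | 0 | c.0) → —c→ t1, —c→ t2
  t1 = a.0 | (0 | 0 | c.0) → —a→ t3, —c→ t4
  t2 = c.a.0 | (0 | 0 | 0) → —c→ t4
  t3 = 0 | (0 | 0 | c.0) → —c→ t5
  t4 = a.0 | (0 | 0 | 0) → —a→ t5
  t5 = 0 | (0 | 0 | 0) → ∅
Bisimilarity quotient blocks:
  B0 = {s0, t0}
  B1 = {s2, t2}
  B2 = {s4, t4}
  B3 = {s5, t5}
  B4 = {s1, t1}
  B5 = {s3, t3}
s0 ∈ B0, t0 ∈ B0 → same block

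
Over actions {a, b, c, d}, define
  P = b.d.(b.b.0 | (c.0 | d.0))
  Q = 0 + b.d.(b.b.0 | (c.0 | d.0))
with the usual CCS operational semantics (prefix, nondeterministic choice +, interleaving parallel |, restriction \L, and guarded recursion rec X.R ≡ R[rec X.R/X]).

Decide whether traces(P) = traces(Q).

P's transition system — 14 states:
  m0 = b.d.(b.b.0 | (c.0 | d.0)) ⊢ —b→ m1
  m1 = d.(b.b.0 | (c.0 | d.0)) ⊢ —d→ m2
  m2 = b.b.0 | (c.0 | d.0) ⊢ —b→ m3, —c→ m4, —d→ m5
  m3 = b.0 | (c.0 | d.0) ⊢ —b→ m6, —c→ m7, —d→ m8
  m4 = b.b.0 | (0 | d.0) ⊢ —b→ m7, —d→ m9
  m5 = b.b.0 | (c.0 | 0) ⊢ —b→ m8, —c→ m9
  m6 = 0 | (c.0 | d.0) ⊢ —c→ m10, —d→ m11
  m7 = b.0 | (0 | d.0) ⊢ —b→ m10, —d→ m12
  m8 = b.0 | (c.0 | 0) ⊢ —b→ m11, —c→ m12
  m9 = b.b.0 | (0 | 0) ⊢ —b→ m12
  m10 = 0 | (0 | d.0) ⊢ —d→ m13
  m11 = 0 | (c.0 | 0) ⊢ —c→ m13
  m12 = b.0 | (0 | 0) ⊢ —b→ m13
  m13 = 0 | (0 | 0) ⊢ (no moves)
Q's transition system — 14 states:
  n0 = 0 + b.d.(b.b.0 | (c.0 | d.0)) ⊢ —b→ n1
  n1 = d.(b.b.0 | (c.0 | d.0)) ⊢ —d→ n2
  n2 = b.b.0 | (c.0 | d.0) ⊢ —b→ n3, —c→ n4, —d→ n5
  n3 = b.0 | (c.0 | d.0) ⊢ —b→ n6, —c→ n7, —d→ n8
  n4 = b.b.0 | (0 | d.0) ⊢ —b→ n7, —d→ n9
  n5 = b.b.0 | (c.0 | 0) ⊢ —b→ n8, —c→ n9
  n6 = 0 | (c.0 | d.0) ⊢ —c→ n10, —d→ n11
  n7 = b.0 | (0 | d.0) ⊢ —b→ n10, —d→ n12
  n8 = b.0 | (c.0 | 0) ⊢ —b→ n11, —c→ n12
  n9 = b.b.0 | (0 | 0) ⊢ —b→ n12
  n10 = 0 | (0 | d.0) ⊢ —d→ n13
  n11 = 0 | (c.0 | 0) ⊢ —c→ n13
  n12 = b.0 | (0 | 0) ⊢ —b→ n13
  n13 = 0 | (0 | 0) ⊢ (no moves)
Coarsest stable partition (strong bisimilarity classes):
  B0 = {m0, n0}
  B1 = {m1, n1}
  B2 = {m2, n2}
  B3 = {m5, n5}
  B4 = {m9, n9}
  B5 = {m12, n12}
  B6 = {m13, n13}
  B7 = {m8, n8}
  B8 = {m11, n11}
  B9 = {m4, n4}
  B10 = {m7, n7}
  B11 = {m10, n10}
  B12 = {m3, n3}
  B13 = {m6, n6}
m0 ∈ B0, n0 ∈ B0 → same block
Bisimilar ⇒ trace-equivalent.

trace-equivalent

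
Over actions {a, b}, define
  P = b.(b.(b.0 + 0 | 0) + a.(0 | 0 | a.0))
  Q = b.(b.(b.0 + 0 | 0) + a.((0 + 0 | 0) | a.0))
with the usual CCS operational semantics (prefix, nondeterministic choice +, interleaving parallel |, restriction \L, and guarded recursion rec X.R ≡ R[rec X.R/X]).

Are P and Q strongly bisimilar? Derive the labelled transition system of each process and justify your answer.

bisimilar

LTS(P): 6 reachable states
  u0 = b.(b.(b.0 + 0 | 0) + a.(0 | 0 | a.0)) → —b→ u1
  u1 = b.(b.0 + 0 | 0) + a.(0 | 0 | a.0) → —a→ u2, —b→ u3
  u2 = 0 | 0 | a.0 → —a→ u4
  u3 = b.0 + 0 | 0 → —b→ u5
  u4 = 0 | 0 | 0 → ∅
  u5 = 0 → ∅
LTS(Q): 6 reachable states
  v0 = b.(b.(b.0 + 0 | 0) + a.((0 + 0 | 0) | a.0)) → —b→ v1
  v1 = b.(b.0 + 0 | 0) + a.((0 + 0 | 0) | a.0) → —a→ v2, —b→ v3
  v2 = (0 + 0 | 0) | a.0 → —a→ v4
  v3 = b.0 + 0 | 0 → —b→ v5
  v4 = (0 + 0 | 0) | 0 → ∅
  v5 = 0 → ∅
Bisimilarity quotient blocks:
  B0 = {u0, v0}
  B1 = {u1, v1}
  B2 = {u3, v3}
  B3 = {u4, u5, v4, v5}
  B4 = {u2, v2}
u0 ∈ B0, v0 ∈ B0 → same block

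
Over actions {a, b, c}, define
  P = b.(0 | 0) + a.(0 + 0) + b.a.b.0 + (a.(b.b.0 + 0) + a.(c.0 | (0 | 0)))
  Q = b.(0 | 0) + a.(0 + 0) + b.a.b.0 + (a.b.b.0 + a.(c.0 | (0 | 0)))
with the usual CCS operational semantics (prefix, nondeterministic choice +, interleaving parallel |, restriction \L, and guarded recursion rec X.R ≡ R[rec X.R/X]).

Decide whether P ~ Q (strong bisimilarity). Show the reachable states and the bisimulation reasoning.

P ~ Q

P's transition system — 9 states:
  s0 = b.(0 | 0) + a.(0 + 0) + b.a.b.0 + (a.(b.b.0 + 0) + a.(c.0 | (0 | 0))) | -a-> s1, -a-> s2, -a-> s3, -b-> s4, -b-> s5
  s1 = 0 + 0 | ·
  s2 = b.b.0 + 0 | -b-> s6
  s3 = c.0 | (0 | 0) | -c-> s7
  s4 = 0 | 0 | ·
  s5 = a.b.0 | -a-> s6
  s6 = b.0 | -b-> s8
  s7 = 0 | (0 | 0) | ·
  s8 = 0 | ·
Q's transition system — 9 states:
  t0 = b.(0 | 0) + a.(0 + 0) + b.a.b.0 + (a.b.b.0 + a.(c.0 | (0 | 0))) | -a-> t1, -a-> t2, -a-> t3, -b-> t4, -b-> t5
  t1 = 0 + 0 | ·
  t2 = b.b.0 | -b-> t6
  t3 = c.0 | (0 | 0) | -c-> t7
  t4 = 0 | 0 | ·
  t5 = a.b.0 | -a-> t6
  t6 = b.0 | -b-> t8
  t7 = 0 | (0 | 0) | ·
  t8 = 0 | ·
Partition-refinement fixed point:
  B0 = {s0, t0}
  B1 = {s3, t3}
  B2 = {s1, s4, s7, s8, t1, t4, t7, t8}
  B3 = {s5, t5}
  B4 = {s6, t6}
  B5 = {s2, t2}
s0 ∈ B0, t0 ∈ B0 → same block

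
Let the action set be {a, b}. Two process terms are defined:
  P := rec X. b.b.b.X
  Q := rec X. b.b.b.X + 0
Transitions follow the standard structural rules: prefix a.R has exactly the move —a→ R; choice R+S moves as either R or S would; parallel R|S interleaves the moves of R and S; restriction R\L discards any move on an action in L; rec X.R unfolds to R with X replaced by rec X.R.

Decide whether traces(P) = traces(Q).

YES

LTS(P): 3 reachable states
  u0 = rec X. b.b.b.X has moves —b→ u1
  u1 = b.b.(rec X. b.b.b.X) has moves —b→ u2
  u2 = b.(rec X. b.b.b.X) has moves —b→ u0
LTS(Q): 3 reachable states
  v0 = rec X. b.b.b.X + 0 has moves —b→ v1
  v1 = b.b.(rec X. b.b.b.X + 0) has moves —b→ v2
  v2 = b.(rec X. b.b.b.X + 0) has moves —b→ v0
Bisimilarity quotient blocks:
  B0 = {u0, u1, u2, v0, v1, v2}
u0 ∈ B0, v0 ∈ B0 → same block
Bisimilar ⇒ trace-equivalent.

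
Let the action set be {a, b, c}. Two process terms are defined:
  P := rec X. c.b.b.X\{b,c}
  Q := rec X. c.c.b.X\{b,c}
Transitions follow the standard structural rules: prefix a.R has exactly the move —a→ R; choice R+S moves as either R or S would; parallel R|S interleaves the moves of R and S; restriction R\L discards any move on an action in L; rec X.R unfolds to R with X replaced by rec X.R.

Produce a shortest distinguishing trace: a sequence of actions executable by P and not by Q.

cb

Reachable graph of P (4 states):
  p0 = rec X. c.b.b.X\{b,c} → ··c··> p1
  p1 = b.b.(rec X. c.b.b.X\{b,c})\{b,c} → ··b··> p2
  p2 = b.(rec X. c.b.b.X\{b,c})\{b,c} → ··b··> p3
  p3 = (rec X. c.b.b.X\{b,c})\{b,c} → stopped
Reachable graph of Q (4 states):
  q0 = rec X. c.c.b.X\{b,c} → ··c··> q1
  q1 = c.b.(rec X. c.c.b.X\{b,c})\{b,c} → ··c··> q2
  q2 = b.(rec X. c.c.b.X\{b,c})\{b,c} → ··b··> q3
  q3 = (rec X. c.c.b.X\{b,c})\{b,c} → stopped
Executing cb from P (initial set {p0}):
  step 1 (c): {p1}
  step 2 (b): {p2}
  P completes σ.
Executing cb from Q (initial set {q0}):
  step 1 (c): {q1}
  step 2 (b): ∅  — Q cannot continue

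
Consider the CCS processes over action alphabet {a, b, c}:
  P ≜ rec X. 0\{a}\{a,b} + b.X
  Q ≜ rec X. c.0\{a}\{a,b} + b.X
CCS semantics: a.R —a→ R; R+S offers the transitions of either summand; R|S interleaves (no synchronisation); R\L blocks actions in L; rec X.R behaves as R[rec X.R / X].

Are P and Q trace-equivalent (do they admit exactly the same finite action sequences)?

trace-distinct — witness ⟨c⟩

Reachable graph of P (1 states):
  u0 = rec X. 0\{a}\{a,b} + b.X :: ··b··> u0
Reachable graph of Q (2 states):
  v0 = rec X. c.0\{a}\{a,b} + b.X :: ··b··> v0, ··c··> v1
  v1 = 0\{a}\{a,b} :: stopped
Trace ⟨c⟩ through Q, begin at {v0}:
  after c @ step 1: {v1}
  Q completes σ.
Trace ⟨c⟩ through P, begin at {u0}:
  after c @ step 1: ∅ (P stuck)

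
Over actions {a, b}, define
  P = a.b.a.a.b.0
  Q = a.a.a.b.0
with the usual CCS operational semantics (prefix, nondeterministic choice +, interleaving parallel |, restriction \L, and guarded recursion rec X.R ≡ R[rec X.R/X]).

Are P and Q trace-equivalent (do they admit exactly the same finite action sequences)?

Reachable graph of P (6 states):
  u0 = a.b.a.a.b.0 :: —a→ u1
  u1 = b.a.a.b.0 :: —b→ u2
  u2 = a.a.b.0 :: —a→ u3
  u3 = a.b.0 :: —a→ u4
  u4 = b.0 :: —b→ u5
  u5 = 0 :: deadlocked
Reachable graph of Q (5 states):
  v0 = a.a.a.b.0 :: —a→ v1
  v1 = a.a.b.0 :: —a→ v2
  v2 = a.b.0 :: —a→ v3
  v3 = b.0 :: —b→ v4
  v4 = 0 :: deadlocked
Run σ = ⟨ab⟩ on P: start {u0}
  step 1 (a): {u1}
  step 2 (b): {u2}
  P completes σ.
Run σ = ⟨ab⟩ on Q: start {v0}
  step 1 (a): {v1}
  step 2 (b): no successor for Q

trace-distinct — witness ⟨ab⟩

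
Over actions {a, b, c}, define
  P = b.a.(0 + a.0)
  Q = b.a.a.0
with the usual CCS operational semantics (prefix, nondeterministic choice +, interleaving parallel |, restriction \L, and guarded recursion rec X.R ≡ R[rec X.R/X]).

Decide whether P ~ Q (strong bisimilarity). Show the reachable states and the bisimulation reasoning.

Reachable graph of P (4 states):
  m0 = b.a.(0 + a.0) :: —b→ m1
  m1 = a.(0 + a.0) :: —a→ m2
  m2 = 0 + a.0 :: —a→ m3
  m3 = 0 :: deadlocked
Reachable graph of Q (4 states):
  n0 = b.a.a.0 :: —b→ n1
  n1 = a.a.0 :: —a→ n2
  n2 = a.0 :: —a→ n3
  n3 = 0 :: deadlocked
Bisimilarity quotient blocks:
  B0 = {m0, n0}
  B1 = {m1, n1}
  B2 = {m2, n2}
  B3 = {m3, n3}
m0 ∈ B0, n0 ∈ B0 → same block

P ~ Q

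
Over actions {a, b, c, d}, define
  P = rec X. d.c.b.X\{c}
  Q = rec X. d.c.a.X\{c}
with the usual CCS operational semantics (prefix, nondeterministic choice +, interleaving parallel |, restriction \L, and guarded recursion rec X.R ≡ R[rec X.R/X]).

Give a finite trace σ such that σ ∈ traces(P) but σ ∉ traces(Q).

dcb

Reachable graph of P (5 states):
  s0 = rec X. d.c.b.X\{c} → -d-> s1
  s1 = c.b.(rec X. d.c.b.X\{c})\{c} → -c-> s2
  s2 = b.(rec X. d.c.b.X\{c})\{c} → -b-> s3
  s3 = (rec X. d.c.b.X\{c})\{c} → -d-> s4
  s4 = (c.b.(rec X. d.c.b.X\{c})\{c})\{c} → deadlocked
Reachable graph of Q (5 states):
  t0 = rec X. d.c.a.X\{c} → -d-> t1
  t1 = c.a.(rec X. d.c.a.X\{c})\{c} → -c-> t2
  t2 = a.(rec X. d.c.a.X\{c})\{c} → -a-> t3
  t3 = (rec X. d.c.a.X\{c})\{c} → -d-> t4
  t4 = (c.a.(rec X. d.c.a.X\{c})\{c})\{c} → deadlocked
Trace ⟨dcb⟩ through P, begin at {s0}:
  [1] d ⇒ {s1}
  [2] c ⇒ {s2}
  [3] b ⇒ {s3}
  P completes σ.
Trace ⟨dcb⟩ through Q, begin at {t0}:
  [1] d ⇒ {t1}
  [2] c ⇒ {t2}
  [3] b ⇒ no successor for Q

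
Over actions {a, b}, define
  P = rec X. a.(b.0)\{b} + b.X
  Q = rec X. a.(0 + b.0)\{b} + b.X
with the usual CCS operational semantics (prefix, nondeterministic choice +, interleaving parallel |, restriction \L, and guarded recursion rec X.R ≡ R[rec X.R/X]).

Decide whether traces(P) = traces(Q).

traces(P) = traces(Q)

P's transition system — 2 states:
  m0 = rec X. a.(b.0)\{b} + b.X | ··a··> m1, ··b··> m0
  m1 = (b.0)\{b} | stopped
Q's transition system — 2 states:
  n0 = rec X. a.(0 + b.0)\{b} + b.X | ··a··> n1, ··b··> n0
  n1 = (0 + b.0)\{b} | stopped
Bisimilarity quotient blocks:
  B0 = {m0, n0}
  B1 = {m1, n1}
m0 ∈ B0, n0 ∈ B0 → same block
Bisimilar ⇒ trace-equivalent.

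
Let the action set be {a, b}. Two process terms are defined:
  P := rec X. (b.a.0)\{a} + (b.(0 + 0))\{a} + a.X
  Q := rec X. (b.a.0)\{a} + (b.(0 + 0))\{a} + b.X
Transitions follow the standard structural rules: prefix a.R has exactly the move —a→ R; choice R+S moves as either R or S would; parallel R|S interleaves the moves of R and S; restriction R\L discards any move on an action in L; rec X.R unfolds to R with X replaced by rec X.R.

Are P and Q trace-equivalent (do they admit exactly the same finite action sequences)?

traces(P) ≠ traces(Q) — witness ⟨a⟩

P's transition system — 3 states:
  u0 = rec X. (b.a.0)\{a} + (b.(0 + 0))\{a} + a.X has moves ··a··> u0, ··b··> u1, ··b··> u2
  u1 = (0 + 0)\{a} has moves stopped
  u2 = (a.0)\{a} has moves stopped
Q's transition system — 3 states:
  v0 = rec X. (b.a.0)\{a} + (b.(0 + 0))\{a} + b.X has moves ··b··> v0, ··b··> v1, ··b··> v2
  v1 = (0 + 0)\{a} has moves stopped
  v2 = (a.0)\{a} has moves stopped
Trace ⟨a⟩ through P, begin at {u0}:
  [1] a ⇒ {u0}
  ✓ P
Trace ⟨a⟩ through Q, begin at {v0}:
  [1] a ⇒ ∅ (Q stuck)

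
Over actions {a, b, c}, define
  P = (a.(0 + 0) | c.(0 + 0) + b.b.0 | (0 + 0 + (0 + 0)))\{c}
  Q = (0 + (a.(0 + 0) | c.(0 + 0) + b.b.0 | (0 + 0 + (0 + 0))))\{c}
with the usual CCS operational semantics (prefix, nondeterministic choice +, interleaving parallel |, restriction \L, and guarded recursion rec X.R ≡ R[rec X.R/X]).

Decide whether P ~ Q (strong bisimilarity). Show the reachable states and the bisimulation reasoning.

Reachable graph of P (4 states):
  u0 = (a.(0 + 0) | c.(0 + 0) + b.b.0 | (0 + 0 + (0 + 0)))\{c} ⊢ ··a··> u1, ··b··> u2
  u1 = ((0 + 0) | c.(0 + 0))\{c} ⊢ ·
  u2 = (b.0 | (0 + 0 + (0 + 0)))\{c} ⊢ ··b··> u3
  u3 = (0 | (0 + 0 + (0 + 0)))\{c} ⊢ ·
Reachable graph of Q (4 states):
  v0 = (0 + (a.(0 + 0) | c.(0 + 0) + b.b.0 | (0 + 0 + (0 + 0))))\{c} ⊢ ··a··> v1, ··b··> v2
  v1 = ((0 + 0) | c.(0 + 0))\{c} ⊢ ·
  v2 = (b.0 | (0 + 0 + (0 + 0)))\{c} ⊢ ··b··> v3
  v3 = (0 | (0 + 0 + (0 + 0)))\{c} ⊢ ·
Partition-refinement fixed point:
  B0 = {u0, v0}
  B1 = {u2, v2}
  B2 = {u1, u3, v1, v3}
u0 ∈ B0, v0 ∈ B0 → same block

P ~ Q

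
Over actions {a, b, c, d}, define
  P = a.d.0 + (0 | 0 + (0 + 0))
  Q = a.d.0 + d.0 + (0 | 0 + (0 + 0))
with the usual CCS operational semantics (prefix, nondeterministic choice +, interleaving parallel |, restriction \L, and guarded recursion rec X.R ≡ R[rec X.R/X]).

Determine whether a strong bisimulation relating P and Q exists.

LTS(P): 3 reachable states
  u0 = a.d.0 + (0 | 0 + (0 + 0)) :: ··a··> u1
  u1 = d.0 :: ··d··> u2
  u2 = 0 :: deadlocked
LTS(Q): 3 reachable states
  v0 = a.d.0 + d.0 + (0 | 0 + (0 + 0)) :: ··a··> v1, ··d··> v2
  v1 = d.0 :: ··d··> v2
  v2 = 0 :: deadlocked
Partition-refinement fixed point:
  B0 = {u0}
  B1 = {u1, v1}
  B2 = {u2, v2}
  B3 = {v0}
u0 ∈ B0, v0 ∈ B3 → different blocks

NO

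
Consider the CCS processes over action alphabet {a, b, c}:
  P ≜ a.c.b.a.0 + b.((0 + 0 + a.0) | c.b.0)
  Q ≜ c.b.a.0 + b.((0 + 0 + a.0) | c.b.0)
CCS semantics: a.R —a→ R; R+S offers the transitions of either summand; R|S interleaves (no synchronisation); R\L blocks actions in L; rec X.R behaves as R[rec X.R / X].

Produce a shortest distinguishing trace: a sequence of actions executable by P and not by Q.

LTS(P): 11 reachable states
  p0 = a.c.b.a.0 + b.((0 + 0 + a.0) | c.b.0) :: -a-> p1, -b-> p2
  p1 = c.b.a.0 :: -c-> p3
  p2 = (0 + 0 + a.0) | c.b.0 :: -a-> p4, -c-> p5
  p3 = b.a.0 :: -b-> p6
  p4 = 0 | c.b.0 :: -c-> p7
  p5 = (0 + 0 + a.0) | b.0 :: -a-> p7, -b-> p8
  p6 = a.0 :: -a-> p9
  p7 = 0 | b.0 :: -b-> p10
  p8 = (0 + 0 + a.0) | 0 :: -a-> p10
  p9 = 0 :: stopped
  p10 = 0 | 0 :: stopped
LTS(Q): 10 reachable states
  q0 = c.b.a.0 + b.((0 + 0 + a.0) | c.b.0) :: -b-> q1, -c-> q2
  q1 = (0 + 0 + a.0) | c.b.0 :: -a-> q3, -c-> q4
  q2 = b.a.0 :: -b-> q5
  q3 = 0 | c.b.0 :: -c-> q6
  q4 = (0 + 0 + a.0) | b.0 :: -a-> q6, -b-> q7
  q5 = a.0 :: -a-> q8
  q6 = 0 | b.0 :: -b-> q9
  q7 = (0 + 0 + a.0) | 0 :: -a-> q9
  q8 = 0 :: stopped
  q9 = 0 | 0 :: stopped
Run σ = ⟨a⟩ on P: start {p0}
  step 1 (a): {p1}
  — P admits the full trace.
Run σ = ⟨a⟩ on Q: start {q0}
  step 1 (a): ∅  — Q cannot continue

a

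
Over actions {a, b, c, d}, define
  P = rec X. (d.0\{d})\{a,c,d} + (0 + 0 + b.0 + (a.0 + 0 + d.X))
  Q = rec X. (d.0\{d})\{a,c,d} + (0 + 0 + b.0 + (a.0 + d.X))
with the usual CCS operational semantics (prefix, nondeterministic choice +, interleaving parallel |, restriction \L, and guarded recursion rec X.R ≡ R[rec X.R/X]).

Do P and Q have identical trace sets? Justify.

Reachable graph of P (2 states):
  s0 = rec X. (d.0\{d})\{a,c,d} + (0 + 0 + b.0 + (a.0 + 0 + d.X)) :: ··a··> s1, ··b··> s1, ··d··> s0
  s1 = 0 :: (no moves)
Reachable graph of Q (2 states):
  t0 = rec X. (d.0\{d})\{a,c,d} + (0 + 0 + b.0 + (a.0 + d.X)) :: ··a··> t1, ··b··> t1, ··d··> t0
  t1 = 0 :: (no moves)
Partition-refinement fixed point:
  B0 = {s0, t0}
  B1 = {s1, t1}
s0 ∈ B0, t0 ∈ B0 → same block
Bisimilar ⇒ trace-equivalent.

traces(P) = traces(Q)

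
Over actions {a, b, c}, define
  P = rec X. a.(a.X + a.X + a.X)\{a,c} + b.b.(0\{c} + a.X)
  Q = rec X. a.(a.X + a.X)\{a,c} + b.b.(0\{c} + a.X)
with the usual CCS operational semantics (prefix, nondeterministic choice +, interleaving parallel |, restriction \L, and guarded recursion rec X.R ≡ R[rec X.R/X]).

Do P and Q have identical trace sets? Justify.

P's transition system — 4 states:
  p0 = rec X. a.(a.X + a.X + a.X)\{a,c} + b.b.(0\{c} + a.X) | ··a··> p1, ··b··> p2
  p1 = (a.(rec X. a.(a.X + a.X + a.X)\{a,c} + b.b.(0\{c} + a.X)) + a.(rec X. a.(a.X + a.X + a.X)\{a,c} + b.b.(0\{c} + a.X)) + a.(rec X. a.(a.X + a.X + a.X)\{a,c} + b.b.(0\{c} + a.X)))\{a,c} | ·
  p2 = b.(0\{c} + a.(rec X. a.(a.X + a.X + a.X)\{a,c} + b.b.(0\{c} + a.X))) | ··b··> p3
  p3 = 0\{c} + a.(rec X. a.(a.X + a.X + a.X)\{a,c} + b.b.(0\{c} + a.X)) | ··a··> p0
Q's transition system — 4 states:
  q0 = rec X. a.(a.X + a.X)\{a,c} + b.b.(0\{c} + a.X) | ··a··> q1, ··b··> q2
  q1 = (a.(rec X. a.(a.X + a.X)\{a,c} + b.b.(0\{c} + a.X)) + a.(rec X. a.(a.X + a.X)\{a,c} + b.b.(0\{c} + a.X)))\{a,c} | ·
  q2 = b.(0\{c} + a.(rec X. a.(a.X + a.X)\{a,c} + b.b.(0\{c} + a.X))) | ··b··> q3
  q3 = 0\{c} + a.(rec X. a.(a.X + a.X)\{a,c} + b.b.(0\{c} + a.X)) | ··a··> q0
Bisimilarity quotient blocks:
  B0 = {p0, q0}
  B1 = {p2, q2}
  B2 = {p3, q3}
  B3 = {p1, q1}
p0 ∈ B0, q0 ∈ B0 → same block
Bisimilar ⇒ trace-equivalent.

YES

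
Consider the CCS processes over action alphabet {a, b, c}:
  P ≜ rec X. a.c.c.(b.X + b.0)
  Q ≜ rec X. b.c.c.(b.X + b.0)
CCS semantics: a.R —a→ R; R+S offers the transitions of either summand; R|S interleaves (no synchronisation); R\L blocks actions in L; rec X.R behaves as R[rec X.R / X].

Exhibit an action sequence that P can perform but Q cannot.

Reachable graph of P (5 states):
  s0 = rec X. a.c.c.(b.X + b.0) :: -a-> s1
  s1 = c.c.(b.(rec X. a.c.c.(b.X + b.0)) + b.0) :: -c-> s2
  s2 = c.(b.(rec X. a.c.c.(b.X + b.0)) + b.0) :: -c-> s3
  s3 = b.(rec X. a.c.c.(b.X + b.0)) + b.0 :: -b-> s0, -b-> s4
  s4 = 0 :: deadlocked
Reachable graph of Q (5 states):
  t0 = rec X. b.c.c.(b.X + b.0) :: -b-> t1
  t1 = c.c.(b.(rec X. b.c.c.(b.X + b.0)) + b.0) :: -c-> t2
  t2 = c.(b.(rec X. b.c.c.(b.X + b.0)) + b.0) :: -c-> t3
  t3 = b.(rec X. b.c.c.(b.X + b.0)) + b.0 :: -b-> t0, -b-> t4
  t4 = 0 :: deadlocked
Executing a from P (initial set {s0}):
  [1] a ⇒ {s1}
  P completes σ.
Executing a from Q (initial set {t0}):
  [1] a ⇒ ∅ (Q stuck)

a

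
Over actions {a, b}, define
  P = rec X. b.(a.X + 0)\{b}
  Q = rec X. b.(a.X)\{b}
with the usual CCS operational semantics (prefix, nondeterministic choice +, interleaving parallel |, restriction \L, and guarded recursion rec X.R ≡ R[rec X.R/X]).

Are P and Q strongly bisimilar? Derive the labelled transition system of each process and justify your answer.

LTS(P): 3 reachable states
  p0 = rec X. b.(a.X + 0)\{b} → ··b··> p1
  p1 = (a.(rec X. b.(a.X + 0)\{b}) + 0)\{b} → ··a··> p2
  p2 = (rec X. b.(a.X + 0)\{b})\{b} → ∅
LTS(Q): 3 reachable states
  q0 = rec X. b.(a.X)\{b} → ··b··> q1
  q1 = (a.(rec X. b.(a.X)\{b}))\{b} → ··a··> q2
  q2 = (rec X. b.(a.X)\{b})\{b} → ∅
Partition-refinement fixed point:
  B0 = {p0, q0}
  B1 = {p1, q1}
  B2 = {p2, q2}
p0 ∈ B0, q0 ∈ B0 → same block

bisimilar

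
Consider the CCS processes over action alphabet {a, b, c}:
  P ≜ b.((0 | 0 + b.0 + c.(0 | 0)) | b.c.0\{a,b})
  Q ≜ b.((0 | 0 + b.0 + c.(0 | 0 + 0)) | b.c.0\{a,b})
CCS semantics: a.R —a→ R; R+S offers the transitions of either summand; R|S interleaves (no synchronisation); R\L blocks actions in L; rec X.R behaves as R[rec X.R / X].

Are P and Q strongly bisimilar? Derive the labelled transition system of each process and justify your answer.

P's transition system — 10 states:
  u0 = b.((0 | 0 + b.0 + c.(0 | 0)) | b.c.0\{a,b}) :: ··b··> u1
  u1 = (0 | 0 + b.0 + c.(0 | 0)) | b.c.0\{a,b} :: ··b··> u2, ··b··> u3, ··c··> u4
  u2 = (0 | 0 + b.0 + c.(0 | 0)) | c.0\{a,b} :: ··b··> u5, ··c··> u6, ··c··> u7
  u3 = 0 | b.c.0\{a,b} :: ··b··> u5
  u4 = 0 | 0 | b.c.0\{a,b} :: ··b··> u7
  u5 = 0 | c.0\{a,b} :: ··c··> u8
  u6 = (0 | 0 + b.0 + c.(0 | 0)) | 0\{a,b} :: ··b··> u8, ··c··> u9
  u7 = 0 | 0 | c.0\{a,b} :: ··c··> u9
  u8 = 0 | 0\{a,b} :: (no moves)
  u9 = 0 | 0 | 0\{a,b} :: (no moves)
Q's transition system — 10 states:
  v0 = b.((0 | 0 + b.0 + c.(0 | 0 + 0)) | b.c.0\{a,b}) :: ··b··> v1
  v1 = (0 | 0 + b.0 + c.(0 | 0 + 0)) | b.c.0\{a,b} :: ··b··> v2, ··b··> v3, ··c··> v4
  v2 = (0 | 0 + b.0 + c.(0 | 0 + 0)) | c.0\{a,b} :: ··b··> v5, ··c··> v6, ··c··> v7
  v3 = 0 | b.c.0\{a,b} :: ··b··> v5
  v4 = (0 | 0 + 0) | b.c.0\{a,b} :: ··b··> v6
  v5 = 0 | c.0\{a,b} :: ··c··> v8
  v6 = (0 | 0 + 0) | c.0\{a,b} :: ··c··> v9
  v7 = (0 | 0 + b.0 + c.(0 | 0 + 0)) | 0\{a,b} :: ··b··> v8, ··c··> v9
  v8 = 0 | 0\{a,b} :: (no moves)
  v9 = (0 | 0 + 0) | 0\{a,b} :: (no moves)
Bisimilarity quotient blocks:
  B0 = {u0, v0}
  B1 = {u1, v1}
  B2 = {u2, v2}
  B3 = {u6, v7}
  B4 = {u8, u9, v8, v9}
  B5 = {u5, u7, v5, v6}
  B6 = {u3, u4, v3, v4}
u0 ∈ B0, v0 ∈ B0 → same block

bisimilar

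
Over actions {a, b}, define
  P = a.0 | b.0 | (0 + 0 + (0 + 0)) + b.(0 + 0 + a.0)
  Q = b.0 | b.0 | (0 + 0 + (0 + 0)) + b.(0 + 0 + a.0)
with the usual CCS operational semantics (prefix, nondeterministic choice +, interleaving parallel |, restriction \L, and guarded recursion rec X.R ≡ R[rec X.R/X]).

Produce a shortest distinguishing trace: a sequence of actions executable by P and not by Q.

a

LTS(P): 6 reachable states
  m0 = a.0 | b.0 | (0 + 0 + (0 + 0)) + b.(0 + 0 + a.0) | —a→ m1, —b→ m2, —b→ m3
  m1 = 0 | b.0 | (0 + 0 + (0 + 0)) | —b→ m4
  m2 = 0 + 0 + a.0 | —a→ m5
  m3 = a.0 | 0 | (0 + 0 + (0 + 0)) | —a→ m4
  m4 = 0 | 0 | (0 + 0 + (0 + 0)) | ·
  m5 = 0 | ·
LTS(Q): 6 reachable states
  n0 = b.0 | b.0 | (0 + 0 + (0 + 0)) + b.(0 + 0 + a.0) | —b→ n1, —b→ n2, —b→ n3
  n1 = 0 + 0 + a.0 | —a→ n4
  n2 = 0 | b.0 | (0 + 0 + (0 + 0)) | —b→ n5
  n3 = b.0 | 0 | (0 + 0 + (0 + 0)) | —b→ n5
  n4 = 0 | ·
  n5 = 0 | 0 | (0 + 0 + (0 + 0)) | ·
Run σ = ⟨a⟩ on P: start {m0}
  [1] a ⇒ {m1}
  P completes σ.
Run σ = ⟨a⟩ on Q: start {n0}
  [1] a ⇒ no successor for Q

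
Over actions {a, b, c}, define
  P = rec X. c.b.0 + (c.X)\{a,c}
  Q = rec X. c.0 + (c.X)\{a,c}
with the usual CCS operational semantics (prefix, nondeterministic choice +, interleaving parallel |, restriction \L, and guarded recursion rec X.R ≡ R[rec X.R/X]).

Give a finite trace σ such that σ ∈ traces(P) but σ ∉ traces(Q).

cb

P's transition system — 3 states:
  p0 = rec X. c.b.0 + (c.X)\{a,c} :: -c-> p1
  p1 = b.0 :: -b-> p2
  p2 = 0 :: (no moves)
Q's transition system — 2 states:
  q0 = rec X. c.0 + (c.X)\{a,c} :: -c-> q1
  q1 = 0 :: (no moves)
Trace ⟨cb⟩ through P, begin at {p0}:
  after c @ step 1: {p1}
  after b @ step 2: {p2}
  — P admits the full trace.
Trace ⟨cb⟩ through Q, begin at {q0}:
  after c @ step 1: {q1}
  after b @ step 2: no successor for Q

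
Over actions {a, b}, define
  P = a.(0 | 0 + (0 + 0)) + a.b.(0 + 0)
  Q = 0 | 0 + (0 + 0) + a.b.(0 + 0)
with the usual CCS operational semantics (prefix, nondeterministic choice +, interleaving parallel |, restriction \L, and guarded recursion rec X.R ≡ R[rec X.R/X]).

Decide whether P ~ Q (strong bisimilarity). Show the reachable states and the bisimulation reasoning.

NO

LTS(P): 4 reachable states
  u0 = a.(0 | 0 + (0 + 0)) + a.b.(0 + 0) :: —a→ u1, —a→ u2
  u1 = 0 | 0 + (0 + 0) :: ·
  u2 = b.(0 + 0) :: —b→ u3
  u3 = 0 + 0 :: ·
LTS(Q): 3 reachable states
  v0 = 0 | 0 + (0 + 0) + a.b.(0 + 0) :: —a→ v1
  v1 = b.(0 + 0) :: —b→ v2
  v2 = 0 + 0 :: ·
Coarsest stable partition (strong bisimilarity classes):
  B0 = {u0}
  B1 = {u1, u3, v2}
  B2 = {u2, v1}
  B3 = {v0}
u0 ∈ B0, v0 ∈ B3 → different blocks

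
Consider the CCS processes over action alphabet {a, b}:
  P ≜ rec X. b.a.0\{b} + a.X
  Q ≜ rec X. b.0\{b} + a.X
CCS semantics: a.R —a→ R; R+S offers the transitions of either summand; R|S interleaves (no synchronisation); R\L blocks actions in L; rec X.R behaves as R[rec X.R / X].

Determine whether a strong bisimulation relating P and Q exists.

not bisimilar

Reachable graph of P (3 states):
  m0 = rec X. b.a.0\{b} + a.X | ··a··> m0, ··b··> m1
  m1 = a.0\{b} | ··a··> m2
  m2 = 0\{b} | (no moves)
Reachable graph of Q (2 states):
  n0 = rec X. b.0\{b} + a.X | ··a··> n0, ··b··> n1
  n1 = 0\{b} | (no moves)
Partition-refinement fixed point:
  B0 = {m0}
  B1 = {m1}
  B2 = {m2, n1}
  B3 = {n0}
m0 ∈ B0, n0 ∈ B3 → different blocks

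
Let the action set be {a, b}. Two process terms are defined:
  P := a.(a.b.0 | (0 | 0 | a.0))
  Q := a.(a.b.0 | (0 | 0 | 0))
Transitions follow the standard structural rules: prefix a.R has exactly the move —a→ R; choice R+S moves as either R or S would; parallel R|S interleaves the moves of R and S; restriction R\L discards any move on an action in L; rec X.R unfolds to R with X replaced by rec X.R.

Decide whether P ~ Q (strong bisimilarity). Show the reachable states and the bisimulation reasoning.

P ≁ Q

LTS(P): 7 reachable states
  u0 = a.(a.b.0 | (0 | 0 | a.0)) | =a=> u1
  u1 = a.b.0 | (0 | 0 | a.0) | =a=> u2, =a=> u3
  u2 = a.b.0 | (0 | 0 | 0) | =a=> u4
  u3 = b.0 | (0 | 0 | a.0) | =a=> u4, =b=> u5
  u4 = b.0 | (0 | 0 | 0) | =b=> u6
  u5 = 0 | (0 | 0 | a.0) | =a=> u6
  u6 = 0 | (0 | 0 | 0) | deadlocked
LTS(Q): 4 reachable states
  v0 = a.(a.b.0 | (0 | 0 | 0)) | =a=> v1
  v1 = a.b.0 | (0 | 0 | 0) | =a=> v2
  v2 = b.0 | (0 | 0 | 0) | =b=> v3
  v3 = 0 | (0 | 0 | 0) | deadlocked
Coarsest stable partition (strong bisimilarity classes):
  B0 = {u0}
  B1 = {u1}
  B2 = {u2, v1}
  B3 = {u4, v2}
  B4 = {u6, v3}
  B5 = {u3}
  B6 = {u5}
  B7 = {v0}
u0 ∈ B0, v0 ∈ B7 → different blocks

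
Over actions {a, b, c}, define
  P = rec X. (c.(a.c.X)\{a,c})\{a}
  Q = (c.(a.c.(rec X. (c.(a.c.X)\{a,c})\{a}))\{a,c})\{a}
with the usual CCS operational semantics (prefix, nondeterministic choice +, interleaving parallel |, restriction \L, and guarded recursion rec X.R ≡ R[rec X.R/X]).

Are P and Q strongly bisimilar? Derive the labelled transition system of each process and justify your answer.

P's transition system — 2 states:
  s0 = rec X. (c.(a.c.X)\{a,c})\{a} has moves =c=> s1
  s1 = (a.c.(rec X. (c.(a.c.X)\{a,c})\{a}))\{a,c}\{a} has moves deadlocked
Q's transition system — 2 states:
  t0 = (c.(a.c.(rec X. (c.(a.c.X)\{a,c})\{a}))\{a,c})\{a} has moves =c=> t1
  t1 = (a.c.(rec X. (c.(a.c.X)\{a,c})\{a}))\{a,c}\{a} has moves deadlocked
Coarsest stable partition (strong bisimilarity classes):
  B0 = {s0, t0}
  B1 = {s1, t1}
s0 ∈ B0, t0 ∈ B0 → same block

P ~ Q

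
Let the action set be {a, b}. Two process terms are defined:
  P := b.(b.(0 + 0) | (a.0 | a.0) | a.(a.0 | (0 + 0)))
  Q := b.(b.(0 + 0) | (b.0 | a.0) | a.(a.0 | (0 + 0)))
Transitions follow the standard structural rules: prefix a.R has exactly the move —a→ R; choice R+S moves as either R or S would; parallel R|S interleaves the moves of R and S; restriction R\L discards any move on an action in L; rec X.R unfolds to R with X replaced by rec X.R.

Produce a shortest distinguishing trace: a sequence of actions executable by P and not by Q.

Reachable graph of P (25 states):
  s0 = b.(b.(0 + 0) | (a.0 | a.0) | a.(a.0 | (0 + 0))) has moves -b-> s1
  s1 = b.(0 + 0) | (a.0 | a.0) | a.(a.0 | (0 + 0)) has moves -a-> s2, -a-> s3, -a-> s4, -b-> s5
  s2 = b.(0 + 0) | (0 | a.0) | a.(a.0 | (0 + 0)) has moves -a-> s6, -a-> s7, -b-> s8
  s3 = b.(0 + 0) | (a.0 | 0) | a.(a.0 | (0 + 0)) has moves -a-> s6, -a-> s9, -b-> s10
  s4 = b.(0 + 0) | (a.0 | a.0) | (a.0 | (0 + 0)) has moves -a-> s11, -a-> s7, -a-> s9, -b-> s12
  s5 = (0 + 0) | (a.0 | a.0) | a.(a.0 | (0 + 0)) has moves -a-> s10, -a-> s12, -a-> s8
  s6 = b.(0 + 0) | (0 | 0) | a.(a.0 | (0 + 0)) has moves -a-> s13, -b-> s14
  s7 = b.(0 + 0) | (0 | a.0) | (a.0 | (0 + 0)) has moves -a-> s13, -a-> s15, -b-> s16
  s8 = (0 + 0) | (0 | a.0) | a.(a.0 | (0 + 0)) has moves -a-> s14, -a-> s16
  s9 = b.(0 + 0) | (a.0 | 0) | (a.0 | (0 + 0)) has moves -a-> s13, -a-> s17, -b-> s18
  s10 = (0 + 0) | (a.0 | 0) | a.(a.0 | (0 + 0)) has moves -a-> s14, -a-> s18
  s11 = b.(0 + 0) | (a.0 | a.0) | (0 | (0 + 0)) has moves -a-> s15, -a-> s17, -b-> s19
  s12 = (0 + 0) | (a.0 | a.0) | (a.0 | (0 + 0)) has moves -a-> s16, -a-> s18, -a-> s19
  s13 = b.(0 + 0) | (0 | 0) | (a.0 | (0 + 0)) has moves -a-> s20, -b-> s21
  s14 = (0 + 0) | (0 | 0) | a.(a.0 | (0 + 0)) has moves -a-> s21
  s15 = b.(0 + 0) | (0 | a.0) | (0 | (0 + 0)) has moves -a-> s20, -b-> s22
  s16 = (0 + 0) | (0 | a.0) | (a.0 | (0 + 0)) has moves -a-> s21, -a-> s22
  s17 = b.(0 + 0) | (a.0 | 0) | (0 | (0 + 0)) has moves -a-> s20, -b-> s23
  s18 = (0 + 0) | (a.0 | 0) | (a.0 | (0 + 0)) has moves -a-> s21, -a-> s23
  s19 = (0 + 0) | (a.0 | a.0) | (0 | (0 + 0)) has moves -a-> s22, -a-> s23
  s20 = b.(0 + 0) | (0 | 0) | (0 | (0 + 0)) has moves -b-> s24
  s21 = (0 + 0) | (0 | 0) | (a.0 | (0 + 0)) has moves -a-> s24
  s22 = (0 + 0) | (0 | a.0) | (0 | (0 + 0)) has moves -a-> s24
  s23 = (0 + 0) | (a.0 | 0) | (0 | (0 + 0)) has moves -a-> s24
  s24 = (0 + 0) | (0 | 0) | (0 | (0 + 0)) has moves stopped
Reachable graph of Q (25 states):
  t0 = b.(b.(0 + 0) | (b.0 | a.0) | a.(a.0 | (0 + 0))) has moves -b-> t1
  t1 = b.(0 + 0) | (b.0 | a.0) | a.(a.0 | (0 + 0)) has moves -a-> t2, -a-> t3, -b-> t4, -b-> t5
  t2 = b.(0 + 0) | (b.0 | 0) | a.(a.0 | (0 + 0)) has moves -a-> t6, -b-> t7, -b-> t8
  t3 = b.(0 + 0) | (b.0 | a.0) | (a.0 | (0 + 0)) has moves -a-> t6, -a-> t9, -b-> t10, -b-> t11
  t4 = (0 + 0) | (b.0 | a.0) | a.(a.0 | (0 + 0)) has moves -a-> t10, -a-> t7, -b-> t12
  t5 = b.(0 + 0) | (0 | a.0) | a.(a.0 | (0 + 0)) has moves -a-> t11, -a-> t8, -b-> t12
  t6 = b.(0 + 0) | (b.0 | 0) | (a.0 | (0 + 0)) has moves -a-> t13, -b-> t14, -b-> t15
  t7 = (0 + 0) | (b.0 | 0) | a.(a.0 | (0 + 0)) has moves -a-> t14, -b-> t16
  t8 = b.(0 + 0) | (0 | 0) | a.(a.0 | (0 + 0)) has moves -a-> t15, -b-> t16
  t9 = b.(0 + 0) | (b.0 | a.0) | (0 | (0 + 0)) has moves -a-> t13, -b-> t17, -b-> t18
  t10 = (0 + 0) | (b.0 | a.0) | (a.0 | (0 + 0)) has moves -a-> t14, -a-> t17, -b-> t19
  t11 = b.(0 + 0) | (0 | a.0) | (a.0 | (0 + 0)) has moves -a-> t15, -a-> t18, -b-> t19
  t12 = (0 + 0) | (0 | a.0) | a.(a.0 | (0 + 0)) has moves -a-> t16, -a-> t19
  t13 = b.(0 + 0) | (b.0 | 0) | (0 | (0 + 0)) has moves -b-> t20, -b-> t21
  t14 = (0 + 0) | (b.0 | 0) | (a.0 | (0 + 0)) has moves -a-> t20, -b-> t22
  t15 = b.(0 + 0) | (0 | 0) | (a.0 | (0 + 0)) has moves -a-> t21, -b-> t22
  t16 = (0 + 0) | (0 | 0) | a.(a.0 | (0 + 0)) has moves -a-> t22
  t17 = (0 + 0) | (b.0 | a.0) | (0 | (0 + 0)) has moves -a-> t20, -b-> t23
  t18 = b.(0 + 0) | (0 | a.0) | (0 | (0 + 0)) has moves -a-> t21, -b-> t23
  t19 = (0 + 0) | (0 | a.0) | (a.0 | (0 + 0)) has moves -a-> t22, -a-> t23
  t20 = (0 + 0) | (b.0 | 0) | (0 | (0 + 0)) has moves -b-> t24
  t21 = b.(0 + 0) | (0 | 0) | (0 | (0 + 0)) has moves -b-> t24
  t22 = (0 + 0) | (0 | 0) | (a.0 | (0 + 0)) has moves -a-> t24
  t23 = (0 + 0) | (0 | a.0) | (0 | (0 + 0)) has moves -a-> t24
  t24 = (0 + 0) | (0 | 0) | (0 | (0 + 0)) has moves stopped
Executing baaaa from P (initial set {s0}):
  [1] b ⇒ {s1}
  [2] a ⇒ {s2, s3, s4}
  [3] a ⇒ {s11, s6, s7, s9}
  [4] a ⇒ {s13, s15, s17}
  [5] a ⇒ {s20}
  ✓ P
Executing baaaa from Q (initial set {t0}):
  [1] b ⇒ {t1}
  [2] a ⇒ {t2, t3}
  [3] a ⇒ {t6, t9}
  [4] a ⇒ {t13}
  [5] a ⇒ no successor for Q

baaaa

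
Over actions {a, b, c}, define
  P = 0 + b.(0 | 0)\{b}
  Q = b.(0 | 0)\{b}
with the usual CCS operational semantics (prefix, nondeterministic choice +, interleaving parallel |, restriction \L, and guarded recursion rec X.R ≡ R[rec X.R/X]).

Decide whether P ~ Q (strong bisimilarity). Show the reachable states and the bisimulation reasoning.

P's transition system — 2 states:
  u0 = 0 + b.(0 | 0)\{b} | ··b··> u1
  u1 = (0 | 0)\{b} | ·
Q's transition system — 2 states:
  v0 = b.(0 | 0)\{b} | ··b··> v1
  v1 = (0 | 0)\{b} | ·
Partition-refinement fixed point:
  B0 = {u0, v0}
  B1 = {u1, v1}
u0 ∈ B0, v0 ∈ B0 → same block

YES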